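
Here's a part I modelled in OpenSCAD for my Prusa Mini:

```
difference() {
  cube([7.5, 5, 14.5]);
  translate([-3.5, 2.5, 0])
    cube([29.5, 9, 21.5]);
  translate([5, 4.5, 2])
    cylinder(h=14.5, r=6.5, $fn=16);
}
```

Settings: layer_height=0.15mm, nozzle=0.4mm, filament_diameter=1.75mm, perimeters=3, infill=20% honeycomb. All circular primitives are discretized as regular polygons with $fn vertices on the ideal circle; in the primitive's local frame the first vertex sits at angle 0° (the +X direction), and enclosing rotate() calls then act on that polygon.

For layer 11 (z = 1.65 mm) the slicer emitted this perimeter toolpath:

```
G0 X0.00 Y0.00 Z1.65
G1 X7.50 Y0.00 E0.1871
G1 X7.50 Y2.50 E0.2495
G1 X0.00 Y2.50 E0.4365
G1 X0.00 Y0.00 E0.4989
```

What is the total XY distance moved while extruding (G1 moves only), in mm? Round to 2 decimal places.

Sum the Euclidean lengths of each G1 segment: total = 20.00 mm.

20.00 mm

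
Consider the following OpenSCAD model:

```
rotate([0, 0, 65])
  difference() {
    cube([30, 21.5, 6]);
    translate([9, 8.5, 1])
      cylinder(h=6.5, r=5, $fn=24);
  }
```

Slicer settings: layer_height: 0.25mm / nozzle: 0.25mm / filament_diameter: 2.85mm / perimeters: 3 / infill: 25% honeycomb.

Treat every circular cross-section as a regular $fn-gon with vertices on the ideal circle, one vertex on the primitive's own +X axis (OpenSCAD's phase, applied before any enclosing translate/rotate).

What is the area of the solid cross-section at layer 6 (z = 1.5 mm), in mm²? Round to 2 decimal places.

At z = 1.5 mm: the cube is present — its section is the full 30×21.5 rectangle (area 645.00 mm²); the cylinder at (9, 8.5): section is a regular 24-gon, circumradius r=5 (area = (24/2)·5.000²·sin(360°/24) = 77.65 mm²); Subtracting the remaining from the first: starting from the 30×21.5 cube (645.00 mm²), the r=5 cylinder at (9, 8.5) lies wholly inside it (removes its full 77.65 mm² and its 31.33 mm outline becomes a hole wall) — area = 567.35 mm²; (whole slice rotated 65° about Z — lengths, areas and connectivity unchanged). Overall, the cross-section is one region with 1 hole. Net area = 567.35 mm².

567.35 mm²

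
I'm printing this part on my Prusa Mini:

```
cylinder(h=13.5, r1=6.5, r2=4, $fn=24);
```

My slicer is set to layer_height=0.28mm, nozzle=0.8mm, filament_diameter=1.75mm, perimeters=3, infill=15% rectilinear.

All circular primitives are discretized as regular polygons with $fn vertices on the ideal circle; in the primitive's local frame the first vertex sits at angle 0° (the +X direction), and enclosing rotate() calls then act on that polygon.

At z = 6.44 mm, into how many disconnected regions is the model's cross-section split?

1

At z = 6.44 mm: the cone contributes a regular 24-gon of circumradius 5.307 (interpolated between r1=6.5 and r2=4 at t=0.477). The result has 1 disconnected region.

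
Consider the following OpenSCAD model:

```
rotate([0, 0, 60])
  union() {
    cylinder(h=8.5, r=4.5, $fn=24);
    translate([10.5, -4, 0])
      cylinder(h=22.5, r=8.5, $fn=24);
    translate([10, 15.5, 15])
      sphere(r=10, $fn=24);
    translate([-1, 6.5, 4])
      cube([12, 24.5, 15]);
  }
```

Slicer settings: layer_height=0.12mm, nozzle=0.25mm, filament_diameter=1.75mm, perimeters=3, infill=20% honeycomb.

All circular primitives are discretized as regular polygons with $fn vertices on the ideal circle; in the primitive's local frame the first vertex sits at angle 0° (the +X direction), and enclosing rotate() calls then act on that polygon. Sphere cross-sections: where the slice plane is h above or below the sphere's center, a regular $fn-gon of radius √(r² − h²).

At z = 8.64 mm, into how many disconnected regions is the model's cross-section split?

At z = 8.64 mm: the cylinder is not intersected at this z (z outside [0, 8.5]); the cylinder at (10.5, -4): section is a regular 24-gon, circumradius r=8.5; the r=10 sphere at (10, 15.5) slices to a regular 24-gon of circumradius 7.717 (√(r²−h²) with h=6.36 from center); the cube at (-1, 6.5) (footprint 12×24.5) is included at this height; Merging all regions: the regions partially overlap (shared area 107.78 mm²), so overlapping operands fuse into one piece — 2 connected regions; (whole slice rotated 60° about Z — lengths, areas and connectivity unchanged). The result has 2 disconnected regions.

2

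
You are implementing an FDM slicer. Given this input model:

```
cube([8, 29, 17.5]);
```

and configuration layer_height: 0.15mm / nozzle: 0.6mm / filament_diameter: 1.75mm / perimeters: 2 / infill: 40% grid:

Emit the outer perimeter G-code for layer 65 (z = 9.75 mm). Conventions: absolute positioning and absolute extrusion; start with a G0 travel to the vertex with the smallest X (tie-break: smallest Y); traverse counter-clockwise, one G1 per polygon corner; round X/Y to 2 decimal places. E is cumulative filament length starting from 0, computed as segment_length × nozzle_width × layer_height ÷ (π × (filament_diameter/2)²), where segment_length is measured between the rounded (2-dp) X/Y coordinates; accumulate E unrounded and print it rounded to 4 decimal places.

At z = 9.75 mm: the cube (footprint 8×29) is included at this height. The outline is a single polygon with 4 vertices. Extrusion per mm of travel: 0.6 × 0.15 / (π × 0.875²) = 0.037418. Accumulating E over each segment gives final E = 2.7689.

G0 X0.00 Y0.00 Z9.75
G1 X8.00 Y0.00 E0.2993
G1 X8.00 Y29.00 E1.3845
G1 X0.00 Y29.00 E1.6838
G1 X0.00 Y0.00 E2.7689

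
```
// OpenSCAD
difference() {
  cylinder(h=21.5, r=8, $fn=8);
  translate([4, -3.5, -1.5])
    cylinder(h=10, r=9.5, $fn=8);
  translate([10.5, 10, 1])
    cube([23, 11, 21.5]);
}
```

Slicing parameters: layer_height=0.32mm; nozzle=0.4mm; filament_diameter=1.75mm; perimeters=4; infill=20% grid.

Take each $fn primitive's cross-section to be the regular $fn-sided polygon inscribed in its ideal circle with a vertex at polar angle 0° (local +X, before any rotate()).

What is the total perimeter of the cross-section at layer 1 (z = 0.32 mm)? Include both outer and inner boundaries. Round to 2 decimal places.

At z = 0.32 mm: the r=8 cylinder contributes a regular 8-gon of circumradius 8 (perimeter = 2·8·8.000·sin(180°/8) = 48.98 mm); the cylinder at (4, -3.5): section is a regular 8-gon, circumradius r=9.5 (perimeter = 2·8·9.500·sin(180°/8) = 58.17 mm); the cube at (10.5, 10) is not intersected at this z (z outside [1, 22.5]); After the difference (first − rest): starting from the r=8 cylinder, the r=9.5 cylinder at (4, -3.5) partially overlaps it — only the 128.29 mm² overlap (of its 255.27 mm²) is removed, clipping the outline — boundary = 45.74 mm. Overall, the cross-section is a single solid region. Total boundary length (outer) = 45.74 mm.

45.74 mm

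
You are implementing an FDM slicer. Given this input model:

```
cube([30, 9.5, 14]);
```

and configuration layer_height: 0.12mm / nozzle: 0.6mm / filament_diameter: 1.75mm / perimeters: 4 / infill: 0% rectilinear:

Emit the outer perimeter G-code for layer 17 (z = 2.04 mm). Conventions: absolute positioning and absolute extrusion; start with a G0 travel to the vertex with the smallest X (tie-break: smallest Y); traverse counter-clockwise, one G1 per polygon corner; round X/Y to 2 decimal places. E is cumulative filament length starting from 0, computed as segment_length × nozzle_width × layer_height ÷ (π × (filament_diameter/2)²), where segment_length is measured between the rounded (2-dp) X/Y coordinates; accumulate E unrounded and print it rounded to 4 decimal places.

At z = 2.04 mm: the cube (footprint 30×9.5) is included at this height. The outline is a single polygon with 4 vertices. Extrusion per mm of travel: 0.6 × 0.12 / (π × 0.875²) = 0.029934. Accumulating E over each segment gives final E = 2.3648.

G0 X0.00 Y0.00 Z2.04
G1 X30.00 Y0.00 E0.8980
G1 X30.00 Y9.50 E1.1824
G1 X0.00 Y9.50 E2.0804
G1 X0.00 Y0.00 E2.3648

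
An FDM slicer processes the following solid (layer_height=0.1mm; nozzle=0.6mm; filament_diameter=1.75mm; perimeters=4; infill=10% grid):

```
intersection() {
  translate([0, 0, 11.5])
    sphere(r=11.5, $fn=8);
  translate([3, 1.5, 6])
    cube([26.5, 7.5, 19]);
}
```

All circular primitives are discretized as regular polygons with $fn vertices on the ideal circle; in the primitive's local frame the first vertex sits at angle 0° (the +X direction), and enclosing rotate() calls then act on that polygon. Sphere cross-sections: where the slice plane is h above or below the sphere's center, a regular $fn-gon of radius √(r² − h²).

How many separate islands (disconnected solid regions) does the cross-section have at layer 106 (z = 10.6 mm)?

1

At z = 10.6 mm: the r=11.5 sphere contributes a regular 8-gon of circumradius √(11.5²−0.9²) = 11.465; the 26.5×7.5 cube at (3, 1.5) contributes its full rectangle; After intersecting: the 26.5×7.5 cube at (3, 1.5) partially overlaps the r=11.5 sphere; clipping to the common part keeps 46.38 mm² — 1 connected region. Overall, the cross-section is a single solid region. Island count = 1.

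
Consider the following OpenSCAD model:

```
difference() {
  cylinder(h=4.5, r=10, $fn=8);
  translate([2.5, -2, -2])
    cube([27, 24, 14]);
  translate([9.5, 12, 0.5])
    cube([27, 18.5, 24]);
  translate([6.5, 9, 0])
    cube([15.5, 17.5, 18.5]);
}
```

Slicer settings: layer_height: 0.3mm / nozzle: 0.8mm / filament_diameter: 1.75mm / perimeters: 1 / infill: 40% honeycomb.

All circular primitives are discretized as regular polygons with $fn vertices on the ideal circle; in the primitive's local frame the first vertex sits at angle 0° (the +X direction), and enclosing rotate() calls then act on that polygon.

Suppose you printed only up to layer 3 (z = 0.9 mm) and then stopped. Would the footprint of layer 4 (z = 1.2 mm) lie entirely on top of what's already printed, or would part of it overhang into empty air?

entirely on top

Compare the two slices. At z = 0.9: the cylinder: section is a regular 8-gon, circumradius r=10 (area = (8/2)·10.000²·sin(360°/8) = 282.84 mm²); the cube at (2.5, -2) (footprint 27×24) is included at this height (area 648.00 mm²); the cube at (9.5, 12) (footprint 27×18.5) is included at this height (area 499.50 mm²); the 15.5×17.5 cube at (6.5, 9) contributes its full rectangle (area 271.25 mm²); After the difference (first − rest): starting from the r=10 cylinder (282.84 mm²), the 27×24 cube at (2.5, -2) partially overlaps it — only the 61.18 mm² overlap (of its 648.00 mm²) is removed, clipping the outline; the 27×18.5 cube at (9.5, 12) misses the remaining region (no effect); the 15.5×17.5 cube at (6.5, 9) misses the remaining region (no effect) — area = 221.67 mm². At z = 1.2: the r=10 cylinder gives a regular 8-gon of circumradius 10 (constant along its height) (area = (8/2)·10.000²·sin(360°/8) = 282.84 mm²); the cube at (2.5, -2) (footprint 27×24) is included at this height (area 648.00 mm²); the cube at (9.5, 12) is present — its section is the full 27×18.5 rectangle (area 499.50 mm²); the 15.5×17.5 cube at (6.5, 9) contributes its full rectangle (area 271.25 mm²); Subtracting the remaining from the first: starting from the r=10 cylinder (282.84 mm²), the 27×24 cube at (2.5, -2) partially overlaps it — only the 61.18 mm² overlap (of its 648.00 mm²) is removed, clipping the outline; the 27×18.5 cube at (9.5, 12) misses the remaining region (no effect); the 15.5×17.5 cube at (6.5, 9) misses the remaining region (no effect) — area = 221.67 mm². Checking containment: the cross-section at z = 1.2 is a subset of the cross-section at z = 0.9.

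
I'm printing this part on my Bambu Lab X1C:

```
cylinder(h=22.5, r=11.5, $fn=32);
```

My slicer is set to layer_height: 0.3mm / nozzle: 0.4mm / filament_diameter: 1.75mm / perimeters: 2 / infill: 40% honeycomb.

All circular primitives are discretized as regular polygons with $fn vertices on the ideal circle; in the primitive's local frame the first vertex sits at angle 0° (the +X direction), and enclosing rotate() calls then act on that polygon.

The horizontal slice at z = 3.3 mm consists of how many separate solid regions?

At z = 3.3 mm: the r=11.5 cylinder contributes a regular 32-gon of circumradius 11.5. The result has 1 disconnected region.

1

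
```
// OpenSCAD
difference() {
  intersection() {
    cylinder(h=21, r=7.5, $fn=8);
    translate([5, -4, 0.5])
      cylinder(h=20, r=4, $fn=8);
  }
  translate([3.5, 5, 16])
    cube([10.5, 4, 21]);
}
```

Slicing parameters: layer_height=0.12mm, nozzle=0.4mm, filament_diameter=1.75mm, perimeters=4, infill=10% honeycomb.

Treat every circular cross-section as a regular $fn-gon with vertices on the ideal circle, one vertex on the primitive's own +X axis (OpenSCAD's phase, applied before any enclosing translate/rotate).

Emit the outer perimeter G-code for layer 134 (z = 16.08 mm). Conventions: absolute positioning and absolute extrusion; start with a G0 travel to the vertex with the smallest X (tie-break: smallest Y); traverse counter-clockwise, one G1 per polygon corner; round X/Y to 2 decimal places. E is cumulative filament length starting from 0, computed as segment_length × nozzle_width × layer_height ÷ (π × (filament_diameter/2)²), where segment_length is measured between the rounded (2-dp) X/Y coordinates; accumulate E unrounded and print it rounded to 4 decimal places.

G0 X1.00 Y-4.00 Z16.08
G1 X2.09 Y-6.63 E0.0568
G1 X5.30 Y-5.30 E0.1262
G1 X7.13 Y-0.88 E0.2216
G1 X5.00 Y0.00 E0.2676
G1 X2.17 Y-1.17 E0.3287
G1 X1.00 Y-4.00 E0.3898

At z = 16.08 mm: the r=7.5 cylinder gives a regular 8-gon of circumradius 7.5 (constant along its height); the cylinder at (5, -4): section is a regular 8-gon, circumradius r=4; After intersecting: the r=4 cylinder at (5, -4) partially overlaps the r=7.5 cylinder; clipping to the common part keeps 25.01 mm² — 1 connected region; the cube at (3.5, 5) is present — its section is the full 10.5×4 rectangle; Subtracting the remaining from the first: starting from that combined region, the 10.5×4 cube at (3.5, 5) misses the remaining region (no effect) — 1 connected region. The outline is a single polygon with 6 vertices. Extrusion per mm of travel: 0.4 × 0.12 / (π × 0.875²) = 0.019956. Accumulating E over each segment gives final E = 0.3898.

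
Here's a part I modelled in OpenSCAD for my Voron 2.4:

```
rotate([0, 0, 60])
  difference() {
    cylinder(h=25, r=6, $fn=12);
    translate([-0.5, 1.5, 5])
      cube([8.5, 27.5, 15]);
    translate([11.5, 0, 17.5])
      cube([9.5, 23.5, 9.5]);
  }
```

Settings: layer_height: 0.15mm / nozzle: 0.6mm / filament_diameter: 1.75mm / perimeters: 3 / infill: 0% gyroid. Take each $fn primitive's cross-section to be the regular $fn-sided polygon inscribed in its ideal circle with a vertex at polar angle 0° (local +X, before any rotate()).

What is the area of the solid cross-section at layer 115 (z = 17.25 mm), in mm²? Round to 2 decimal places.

87.48 mm²

At z = 17.25 mm: the r=6 cylinder gives a regular 12-gon of circumradius 6 (constant along its height) (area = (12/2)·6.000²·sin(360°/12) = 108.00 mm²); the 8.5×27.5 cube at (-0.5, 1.5) contributes its full rectangle (area 233.75 mm²); the cube at (11.5, 0) is not intersected at this z (z outside [17.5, 27]); Subtracting the remaining from the first: starting from the r=6 cylinder (108.00 mm²), the 8.5×27.5 cube at (-0.5, 1.5) partially overlaps it — only the 20.52 mm² overlap (of its 233.75 mm²) is removed, clipping the outline — area = 87.48 mm²; (rotated 60° about Z; rotation is an isometry so areas/perimeters/island counts are preserved). Overall, the cross-section is a single solid region. Net area = 87.48 mm².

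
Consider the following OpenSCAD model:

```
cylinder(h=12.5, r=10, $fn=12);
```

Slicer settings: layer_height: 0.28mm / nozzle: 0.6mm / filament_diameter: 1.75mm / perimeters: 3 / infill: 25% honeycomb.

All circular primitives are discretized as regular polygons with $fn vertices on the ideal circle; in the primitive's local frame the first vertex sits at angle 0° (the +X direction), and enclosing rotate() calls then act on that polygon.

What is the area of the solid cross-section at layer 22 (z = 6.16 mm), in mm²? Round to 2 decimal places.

300.00 mm²

At z = 6.16 mm: the r=10 cylinder gives a regular 12-gon of circumradius 10 (constant along its height) (area = (12/2)·10.000²·sin(360°/12) = 300.00 mm²). Overall, the cross-section is a single solid region. Net area = 300.00 mm².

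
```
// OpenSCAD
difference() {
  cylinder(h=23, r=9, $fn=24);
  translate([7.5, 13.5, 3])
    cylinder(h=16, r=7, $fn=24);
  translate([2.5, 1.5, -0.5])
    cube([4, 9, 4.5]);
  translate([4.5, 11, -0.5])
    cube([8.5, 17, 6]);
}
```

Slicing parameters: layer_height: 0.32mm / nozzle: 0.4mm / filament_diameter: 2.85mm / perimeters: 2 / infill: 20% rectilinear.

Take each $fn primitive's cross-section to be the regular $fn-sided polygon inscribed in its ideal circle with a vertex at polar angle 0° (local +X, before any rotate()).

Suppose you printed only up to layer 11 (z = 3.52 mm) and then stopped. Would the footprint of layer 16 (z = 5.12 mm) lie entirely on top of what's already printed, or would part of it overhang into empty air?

Compare the two slices. At z = 3.52: the cylinder: section is a regular 24-gon, circumradius r=9 (area = (24/2)·9.000²·sin(360°/24) = 251.57 mm²); the r=7 cylinder at (7.5, 13.5) gives a regular 24-gon of circumradius 7 (constant along its height) (area = (24/2)·7.000²·sin(360°/24) = 152.19 mm²); the cube at (2.5, 1.5) is present — its section is the full 4×9 rectangle (area 36.00 mm²); the cube at (4.5, 11) is present — its section is the full 8.5×17 rectangle (area 144.50 mm²); Taking the first minus the rest: starting from the r=9 cylinder (251.57 mm²), the r=7 cylinder at (7.5, 13.5) partially overlaps it — only the 1.17 mm² overlap (of its 152.19 mm²) is removed, clipping the outline; the 4×9 cube at (2.5, 1.5) partially overlaps it — only the 23.30 mm² overlap (of its 36.00 mm²) is removed, clipping the outline; the 8.5×17 cube at (4.5, 11) misses the remaining region (no effect) — area = 227.11 mm². At z = 5.12: the cylinder: section is a regular 24-gon, circumradius r=9 (area = (24/2)·9.000²·sin(360°/24) = 251.57 mm²); the r=7 cylinder at (7.5, 13.5) gives a regular 24-gon of circumradius 7 (constant along its height) (area = (24/2)·7.000²·sin(360°/24) = 152.19 mm²); the cube at (2.5, 1.5) does not reach this height (z outside [-0.5, 4]); the cube at (4.5, 11) is present — its section is the full 8.5×17 rectangle (area 144.50 mm²); Subtracting the remaining from the first: starting from the r=9 cylinder (251.57 mm²), the r=7 cylinder at (7.5, 13.5) partially overlaps it — only the 1.17 mm² overlap (of its 152.19 mm²) is removed, clipping the outline; the 8.5×17 cube at (4.5, 11) misses the remaining region (no effect) — area = 250.41 mm². Checking containment: at z = 5.12 the cross-section extends beyond the z = 3.52 cross-section by about 23.30 mm².

part overhangs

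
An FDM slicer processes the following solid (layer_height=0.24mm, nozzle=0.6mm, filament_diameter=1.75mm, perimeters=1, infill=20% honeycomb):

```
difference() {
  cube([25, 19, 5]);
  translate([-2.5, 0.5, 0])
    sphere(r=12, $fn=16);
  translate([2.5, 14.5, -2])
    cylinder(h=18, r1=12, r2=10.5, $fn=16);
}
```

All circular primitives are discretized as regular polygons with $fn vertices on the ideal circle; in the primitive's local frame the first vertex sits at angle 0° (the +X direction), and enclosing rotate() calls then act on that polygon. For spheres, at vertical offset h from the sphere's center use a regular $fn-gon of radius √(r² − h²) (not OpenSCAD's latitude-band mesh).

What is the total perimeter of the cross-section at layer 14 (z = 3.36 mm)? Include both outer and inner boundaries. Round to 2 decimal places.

68.32 mm

At z = 3.36 mm: the cube is present — its section is the full 25×19 rectangle (perimeter 88.00 mm); the r=12 sphere at (-2.5, 0.5) slices to a regular 16-gon of circumradius 11.520 (√(r²−h²) with h=3.36 from center) (perimeter = 2·16·11.520·sin(180°/16) = 71.92 mm); the cone at (2.5, 14.5) (r1=12→r2=10.5) has section circumradius 11.553 here — a regular 16-gon (perimeter = 2·16·11.553·sin(180°/16) = 72.13 mm); After the difference (first − rest): starting from the 25×19 cube, the r=12 sphere at (-2.5, 0.5) partially overlaps it — only the 77.88 mm² overlap (of its 406.29 mm²) is removed, clipping the outline; the cone at (2.5, 14.5) partially overlaps it — only the 144.24 mm² overlap (of its 408.64 mm²) is removed, clipping the outline — boundary = 68.32 mm. Overall, the cross-section is a single solid region. Total boundary length (outer) = 68.32 mm.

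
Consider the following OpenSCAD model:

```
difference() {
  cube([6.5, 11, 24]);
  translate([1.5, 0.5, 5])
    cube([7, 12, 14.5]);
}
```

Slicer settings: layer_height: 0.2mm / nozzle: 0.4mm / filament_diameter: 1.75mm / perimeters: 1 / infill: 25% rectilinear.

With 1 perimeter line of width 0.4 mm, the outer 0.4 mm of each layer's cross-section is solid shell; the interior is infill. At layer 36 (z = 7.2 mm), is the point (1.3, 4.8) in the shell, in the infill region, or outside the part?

At z = 7.2 mm: the cube (footprint 6.5×11) is included at this height; the cube at (1.5, 0.5) (footprint 7×12) is included at this height; After the difference (first − rest): starting from the 6.5×11 cube, the 7×12 cube at (1.5, 0.5) partially overlaps it — only the 52.50 mm² overlap (of its 84.00 mm²) is removed, clipping the outline — 1 connected region. Overall, the cross-section is a single solid region. The nearest boundary edge runs (1.50, 11.00)→(1.50, 0.50); distance from the point to it = 0.20 mm. The point is inside the cross-section, 0.20 mm from the nearest boundary — within the 0.4 mm shell band (1 × 0.4).

shell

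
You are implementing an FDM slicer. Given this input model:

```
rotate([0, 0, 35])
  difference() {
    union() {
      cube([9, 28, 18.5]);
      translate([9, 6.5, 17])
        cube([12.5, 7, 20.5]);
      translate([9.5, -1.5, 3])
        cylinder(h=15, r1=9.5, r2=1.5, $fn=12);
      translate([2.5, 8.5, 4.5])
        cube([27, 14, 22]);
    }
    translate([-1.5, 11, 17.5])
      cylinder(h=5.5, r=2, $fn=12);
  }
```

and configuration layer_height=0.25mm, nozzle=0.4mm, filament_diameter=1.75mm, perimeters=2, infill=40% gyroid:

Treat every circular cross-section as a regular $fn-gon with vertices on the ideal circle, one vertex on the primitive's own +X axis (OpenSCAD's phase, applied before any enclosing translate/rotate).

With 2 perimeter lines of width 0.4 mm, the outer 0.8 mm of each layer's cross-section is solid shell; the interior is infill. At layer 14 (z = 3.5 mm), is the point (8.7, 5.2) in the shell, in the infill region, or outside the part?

infill

At z = 3.5 mm: the cube (footprint 9×28) is included at this height; the cube at (9, 6.5) is absent (z outside [17, 37.5]); the cone at (9.5, -1.5) (r1=9.5→r2=1.5) has section circumradius 9.233 here — a regular 12-gon; the cube at (2.5, 8.5) is absent (z outside [4.5, 26.5]); Taking the union: the regions partially overlap (shared area 46.56 mm²), so overlapping operands fuse into one piece — 1 connected region; the cylinder at (-1.5, 11) is not intersected at this z (z outside [17.5, 23]); Taking the first minus the rest: none of the subtracted shapes is present at this height, so that combined region is unchanged — 1 connected region; (rotated 35° about Z; rotation is an isometry so areas/perimeters/island counts are preserved). Overall, the cross-section is a single solid region. Undo the 35° rotation: the query point maps to (10.109, -0.731) in the un-rotated model frame. The nearest boundary edge runs (14.12, 6.50)→(17.50, 3.12); distance from the point to it = 7.94 mm. The point is inside the cross-section and 7.94 mm from the nearest boundary — more than the 0.8 mm shell width (2 × 0.4), so it's in the infill interior.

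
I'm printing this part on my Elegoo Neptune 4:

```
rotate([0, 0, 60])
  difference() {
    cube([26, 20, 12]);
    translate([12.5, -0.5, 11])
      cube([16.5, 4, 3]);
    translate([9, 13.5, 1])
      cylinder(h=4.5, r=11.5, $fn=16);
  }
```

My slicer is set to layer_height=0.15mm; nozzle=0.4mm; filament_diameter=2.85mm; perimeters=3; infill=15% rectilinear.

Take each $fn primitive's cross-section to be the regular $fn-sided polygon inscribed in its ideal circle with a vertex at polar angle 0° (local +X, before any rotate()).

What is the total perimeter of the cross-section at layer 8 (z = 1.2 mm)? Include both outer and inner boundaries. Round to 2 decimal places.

95.94 mm

At z = 1.2 mm: the cube is present — its section is the full 26×20 rectangle (perimeter 92.00 mm); the cube at (12.5, -0.5) is absent (z outside [11, 14]); the r=11.5 cylinder at (9, 13.5) contributes a regular 16-gon of circumradius 11.5 (perimeter = 2·16·11.500·sin(180°/16) = 71.79 mm); After the difference (first − rest): starting from the 26×20 cube, the r=11.5 cylinder at (9, 13.5) partially overlaps it — only the 319.40 mm² overlap (of its 404.88 mm²) is removed, clipping the outline — boundary = 95.94 mm; (rotated 60° about Z; rotation is an isometry so areas/perimeters/island counts are preserved). Overall, the cross-section is a single solid region. Total boundary length (outer) = 95.94 mm.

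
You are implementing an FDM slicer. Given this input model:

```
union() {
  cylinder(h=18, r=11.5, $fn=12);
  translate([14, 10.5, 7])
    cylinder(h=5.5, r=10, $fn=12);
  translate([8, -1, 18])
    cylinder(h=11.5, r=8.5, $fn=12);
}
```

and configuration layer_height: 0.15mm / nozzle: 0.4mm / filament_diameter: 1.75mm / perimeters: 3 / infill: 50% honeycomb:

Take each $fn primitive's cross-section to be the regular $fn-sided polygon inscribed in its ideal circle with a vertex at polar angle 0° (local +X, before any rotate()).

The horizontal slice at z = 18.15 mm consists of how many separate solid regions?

At z = 18.15 mm: the cylinder is absent (z outside [0, 18]); the cylinder at (14, 10.5) is not intersected at this z (z outside [7, 12.5]); the cylinder at (8, -1): section is a regular 12-gon, circumradius r=8.5; Taking the union: only the r=8.5 cylinder at (8, -1) is present, so the union is just that shape — 1 connected region. The result has 1 disconnected region.

1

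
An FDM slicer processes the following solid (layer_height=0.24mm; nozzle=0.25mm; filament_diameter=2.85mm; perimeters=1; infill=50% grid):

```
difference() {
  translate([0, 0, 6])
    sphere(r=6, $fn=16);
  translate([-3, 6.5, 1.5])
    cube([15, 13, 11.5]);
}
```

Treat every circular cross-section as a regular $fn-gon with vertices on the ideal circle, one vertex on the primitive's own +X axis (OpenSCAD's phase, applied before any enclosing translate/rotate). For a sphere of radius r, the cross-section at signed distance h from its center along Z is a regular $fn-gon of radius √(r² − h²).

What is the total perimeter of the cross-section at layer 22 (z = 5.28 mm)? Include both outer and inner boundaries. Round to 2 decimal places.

37.19 mm

At z = 5.28 mm: the r=6 sphere slices to a regular 16-gon of circumradius 5.957 (√(r²−h²) with h=0.72 from center) (perimeter = 2·16·5.957·sin(180°/16) = 37.19 mm); the cube at (-3, 6.5) is present — its section is the full 15×13 rectangle (perimeter 56.00 mm); Taking the first minus the rest: starting from the r=6 sphere, the 15×13 cube at (-3, 6.5) misses the remaining region (no effect) — boundary = 37.19 mm. Overall, the cross-section is a single solid region. Total boundary length (outer) = 37.19 mm.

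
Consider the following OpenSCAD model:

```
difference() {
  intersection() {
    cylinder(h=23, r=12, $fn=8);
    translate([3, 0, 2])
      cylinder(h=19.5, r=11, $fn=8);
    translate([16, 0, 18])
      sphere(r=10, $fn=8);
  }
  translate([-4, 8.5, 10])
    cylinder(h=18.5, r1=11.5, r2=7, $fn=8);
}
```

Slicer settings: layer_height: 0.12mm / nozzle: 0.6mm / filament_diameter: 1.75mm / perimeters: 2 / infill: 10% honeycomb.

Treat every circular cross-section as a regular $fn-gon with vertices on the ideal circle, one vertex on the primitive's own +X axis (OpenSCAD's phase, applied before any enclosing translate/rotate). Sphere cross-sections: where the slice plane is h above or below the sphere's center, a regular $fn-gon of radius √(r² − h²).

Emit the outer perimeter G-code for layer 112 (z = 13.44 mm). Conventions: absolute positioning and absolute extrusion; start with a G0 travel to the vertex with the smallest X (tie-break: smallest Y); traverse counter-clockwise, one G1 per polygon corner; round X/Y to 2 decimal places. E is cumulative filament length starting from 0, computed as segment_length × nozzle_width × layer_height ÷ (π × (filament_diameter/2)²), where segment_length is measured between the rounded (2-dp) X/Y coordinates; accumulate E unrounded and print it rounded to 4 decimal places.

At z = 13.44 mm: the r=12 cylinder gives a regular 8-gon of circumradius 12 (constant along its height); the r=11 cylinder at (3, 0) contributes a regular 8-gon of circumradius 11; the r=10 sphere at (16, 0) contributes a regular 8-gon of circumradius √(10²−4.56²) = 8.900; Taking the intersection: the r=11 cylinder at (3, 0) partially overlaps the r=12 cylinder; clipping to the common part keeps 306.42 mm²; the r=10 sphere at (16, 0) partially overlaps the running intersection; clipping to the common part keeps 28.98 mm² — 1 connected region; the cone at (-4, 8.5) (r1=11.5→r2=7) has section circumradius 10.663 here — a regular 8-gon; Subtracting the remaining from the first: starting from the result so far, the cone at (-4, 8.5) misses the remaining region (no effect) — 1 connected region. The outline is a single polygon with 4 vertices. Extrusion per mm of travel: 0.6 × 0.12 / (π × 0.875²) = 0.029934. Accumulating E over each segment gives final E = 0.7660.

G0 X7.10 Y0.00 Z13.44
G1 X9.55 Y-5.91 E0.1915
G1 X12.00 Y0.00 E0.3830
G1 X9.55 Y5.91 E0.5745
G1 X7.10 Y0.00 E0.7660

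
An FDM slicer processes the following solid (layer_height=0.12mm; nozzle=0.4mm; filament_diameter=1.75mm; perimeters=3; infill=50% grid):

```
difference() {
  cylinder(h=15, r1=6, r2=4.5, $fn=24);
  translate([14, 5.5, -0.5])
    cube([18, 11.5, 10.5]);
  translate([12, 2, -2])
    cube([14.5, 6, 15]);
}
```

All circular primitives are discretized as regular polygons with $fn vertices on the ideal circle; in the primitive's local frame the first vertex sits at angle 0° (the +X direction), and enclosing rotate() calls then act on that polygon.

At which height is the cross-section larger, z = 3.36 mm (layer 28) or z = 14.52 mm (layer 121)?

Layer 28 (z = 3.36): the cone: at t=0.224 of its height the radius interpolates to r₁+(r₂−r₁)t = 5.664, giving a regular 24-gon of that circumradius (area = (24/2)·5.664²·sin(360°/24) = 99.64 mm²); the 18×11.5 cube at (14, 5.5) contributes its full rectangle (area 207.00 mm²); the cube at (12, 2) (footprint 14.5×6) is included at this height (area 87.00 mm²); After the difference (first − rest): starting from the cone (99.64 mm²), the 18×11.5 cube at (14, 5.5) misses the remaining region (no effect); the 14.5×6 cube at (12, 2) misses the remaining region (no effect) — area = 99.64 mm². So its area = 99.64 mm². Layer 121 (z = 14.52): the cone: at t=0.968 of its height the radius interpolates to r₁+(r₂−r₁)t = 4.548, giving a regular 24-gon of that circumradius (area = (24/2)·4.548²·sin(360°/24) = 64.24 mm²); the cube at (14, 5.5) is not intersected at this z (z outside [-0.5, 10]); the cube at (12, 2) is absent (z outside [-2, 13]); Subtracting the remaining from the first: none of the subtracted shapes is present at this height, so the cone is unchanged — area = 64.24 mm². So its area = 64.24 mm². Layer 28 is larger (99.64 vs 64.24 mm²).

layer 28 (z = 3.36 mm)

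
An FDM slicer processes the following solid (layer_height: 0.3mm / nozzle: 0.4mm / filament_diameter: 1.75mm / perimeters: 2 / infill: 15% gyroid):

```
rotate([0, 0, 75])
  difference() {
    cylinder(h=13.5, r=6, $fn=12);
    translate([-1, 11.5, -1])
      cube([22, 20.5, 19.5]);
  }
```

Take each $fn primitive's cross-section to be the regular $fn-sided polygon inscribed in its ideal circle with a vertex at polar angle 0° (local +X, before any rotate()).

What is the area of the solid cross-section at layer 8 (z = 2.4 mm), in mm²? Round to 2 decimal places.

108.00 mm²

At z = 2.4 mm: the cylinder: section is a regular 12-gon, circumradius r=6 (area = (12/2)·6.000²·sin(360°/12) = 108.00 mm²); the cube at (-1, 11.5) (footprint 22×20.5) is included at this height (area 451.00 mm²); Subtracting the remaining from the first: starting from the r=6 cylinder (108.00 mm²), the 22×20.5 cube at (-1, 11.5) misses the remaining region (no effect) — area = 108.00 mm²; (whole slice rotated 75° about Z — lengths, areas and connectivity unchanged). Overall, the cross-section is a single solid region. Net area = 108.00 mm².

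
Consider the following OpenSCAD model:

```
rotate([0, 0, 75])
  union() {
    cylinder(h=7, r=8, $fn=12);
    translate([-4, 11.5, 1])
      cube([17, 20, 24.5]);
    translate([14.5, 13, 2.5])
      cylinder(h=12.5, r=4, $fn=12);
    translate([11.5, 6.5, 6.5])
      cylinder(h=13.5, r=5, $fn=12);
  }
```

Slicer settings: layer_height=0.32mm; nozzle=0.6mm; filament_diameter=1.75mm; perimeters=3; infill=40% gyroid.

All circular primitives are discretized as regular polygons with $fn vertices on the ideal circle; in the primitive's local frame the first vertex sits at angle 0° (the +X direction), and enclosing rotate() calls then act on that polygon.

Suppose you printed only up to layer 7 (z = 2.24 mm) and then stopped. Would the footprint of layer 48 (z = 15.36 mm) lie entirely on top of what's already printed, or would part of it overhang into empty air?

Compare the two slices. At z = 2.24: the r=8 cylinder gives a regular 12-gon of circumradius 8 (constant along its height) (area = (12/2)·8.000²·sin(360°/12) = 192.00 mm²); the cube at (-4, 11.5) is present — its section is the full 17×20 rectangle (area 340.00 mm²); the cylinder at (14.5, 13) is not intersected at this z (z outside [2.5, 15]); the cylinder at (11.5, 6.5) does not reach this height (z outside [6.5, 20]); Taking the union: the 2 present regions are separate (no shared area or edge), so areas and boundary lengths simply add and each stays a separate island — area = 532.00 mm²; (rotated 75° about Z; rotation is an isometry so areas/perimeters/island counts are preserved). At z = 15.36: the cylinder is absent (z outside [0, 7]); the 17×20 cube at (-4, 11.5) contributes its full rectangle (area 340.00 mm²); the cylinder at (14.5, 13) is not intersected at this z (z outside [2.5, 15]); the cylinder at (11.5, 6.5): section is a regular 12-gon, circumradius r=5 (area = (12/2)·5.000²·sin(360°/12) = 75.00 mm²); Combining (union): the 2 present regions are separate (no shared area or edge), so areas and boundary lengths simply add and each stays a separate island — area = 415.00 mm²; (whole slice rotated 75° about Z — lengths, areas and connectivity unchanged). Checking containment: at z = 15.36 the cross-section extends beyond the z = 2.24 cross-section by about 75.00 mm².

part overhangs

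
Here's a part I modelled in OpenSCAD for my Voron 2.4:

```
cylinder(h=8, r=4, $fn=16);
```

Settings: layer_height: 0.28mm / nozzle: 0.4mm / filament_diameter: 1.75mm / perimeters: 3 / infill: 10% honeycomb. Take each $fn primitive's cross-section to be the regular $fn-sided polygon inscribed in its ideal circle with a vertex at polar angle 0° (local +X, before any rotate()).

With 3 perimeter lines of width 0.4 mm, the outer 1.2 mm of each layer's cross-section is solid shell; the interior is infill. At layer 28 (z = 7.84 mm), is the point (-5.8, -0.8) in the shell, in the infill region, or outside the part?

At z = 7.84 mm: the cylinder: section is a regular 16-gon, circumradius r=4. Overall, the cross-section is a single solid region. The nearest boundary edge runs (-4.00, 0.00)→(-3.70, -1.53); distance from the point to it = 1.92 mm. The point is not inside any of the regions above, so it lies outside the cross-section (1.92 mm from the nearest boundary).

outside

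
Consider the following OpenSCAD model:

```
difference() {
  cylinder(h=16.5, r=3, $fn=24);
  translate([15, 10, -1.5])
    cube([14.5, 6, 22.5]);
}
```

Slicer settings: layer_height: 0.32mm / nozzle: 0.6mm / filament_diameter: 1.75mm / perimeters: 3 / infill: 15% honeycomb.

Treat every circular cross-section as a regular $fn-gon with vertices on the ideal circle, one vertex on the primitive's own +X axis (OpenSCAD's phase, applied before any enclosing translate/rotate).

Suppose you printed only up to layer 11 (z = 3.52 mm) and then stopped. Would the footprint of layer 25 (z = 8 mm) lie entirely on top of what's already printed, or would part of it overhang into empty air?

entirely on top

Compare the two slices. At z = 3.52: the r=3 cylinder gives a regular 24-gon of circumradius 3 (constant along its height) (area = (24/2)·3.000²·sin(360°/24) = 27.95 mm²); the 14.5×6 cube at (15, 10) contributes its full rectangle (area 87.00 mm²); After the difference (first − rest): starting from the r=3 cylinder (27.95 mm²), the 14.5×6 cube at (15, 10) misses the remaining region (no effect) — area = 27.95 mm². At z = 8: the r=3 cylinder contributes a regular 24-gon of circumradius 3 (area = (24/2)·3.000²·sin(360°/24) = 27.95 mm²); the cube at (15, 10) (footprint 14.5×6) is included at this height (area 87.00 mm²); Taking the first minus the rest: starting from the r=3 cylinder (27.95 mm²), the 14.5×6 cube at (15, 10) misses the remaining region (no effect) — area = 27.95 mm². Checking containment: the cross-section at z = 8 is a subset of the cross-section at z = 3.52.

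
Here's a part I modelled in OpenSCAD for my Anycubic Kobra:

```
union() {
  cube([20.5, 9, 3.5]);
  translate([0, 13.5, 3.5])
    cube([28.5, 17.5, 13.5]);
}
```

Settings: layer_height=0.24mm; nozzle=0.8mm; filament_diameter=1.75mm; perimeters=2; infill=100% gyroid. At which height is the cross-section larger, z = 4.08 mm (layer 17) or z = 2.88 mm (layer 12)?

Layer 17 (z = 4.08): the cube is absent (z outside [0, 3.5]); the cube at (0, 13.5) is present — its section is the full 28.5×17.5 rectangle (area 498.75 mm²); Taking the union: only the 28.5×17.5 cube at (0, 13.5) is present, so the union is just that shape — area = 498.75 mm². So its area = 498.75 mm². Layer 12 (z = 2.88): the cube (footprint 20.5×9) is included at this height (area 184.50 mm²); the cube at (0, 13.5) is absent (z outside [3.5, 17]); Combining (union): only the 20.5×9 cube is present, so the union is just that shape — area = 184.50 mm². So its area = 184.50 mm². Layer 17 is larger (498.75 vs 184.50 mm²).

layer 17 (z = 4.08 mm)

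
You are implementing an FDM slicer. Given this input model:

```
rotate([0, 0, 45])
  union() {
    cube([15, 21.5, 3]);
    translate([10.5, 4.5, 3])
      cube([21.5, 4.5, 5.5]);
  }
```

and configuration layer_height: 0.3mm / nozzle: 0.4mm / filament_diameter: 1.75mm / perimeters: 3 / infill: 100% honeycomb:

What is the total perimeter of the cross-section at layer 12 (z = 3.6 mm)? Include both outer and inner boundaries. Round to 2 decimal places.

At z = 3.6 mm: the cube does not reach this height (z outside [0, 3]); the 21.5×4.5 cube at (10.5, 4.5) contributes its full rectangle (perimeter 52.00 mm); Combining (union): only the 21.5×4.5 cube at (10.5, 4.5) is present, so the union is just that shape — boundary = 52.00 mm; (whole slice rotated 45° about Z — lengths, areas and connectivity unchanged). Overall, the cross-section is a single solid region. Total boundary length (outer) = 52.00 mm.

52.00 mm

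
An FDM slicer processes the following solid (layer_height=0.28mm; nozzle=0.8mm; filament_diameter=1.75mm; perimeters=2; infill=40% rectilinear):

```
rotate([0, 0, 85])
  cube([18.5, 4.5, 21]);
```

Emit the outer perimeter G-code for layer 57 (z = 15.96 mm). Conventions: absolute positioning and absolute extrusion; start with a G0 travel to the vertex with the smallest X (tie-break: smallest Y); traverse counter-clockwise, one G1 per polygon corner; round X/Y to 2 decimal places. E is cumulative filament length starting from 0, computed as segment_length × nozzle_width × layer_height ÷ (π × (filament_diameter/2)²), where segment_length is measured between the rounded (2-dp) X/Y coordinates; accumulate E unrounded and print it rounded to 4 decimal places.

G0 X-4.48 Y0.39 Z15.96
G1 X0.00 Y0.00 E0.4188
G1 X1.61 Y18.43 E2.1417
G1 X-2.87 Y18.82 E2.5605
G1 X-4.48 Y0.39 E4.2834

At z = 15.96 mm: the 18.5×4.5 cube contributes its full rectangle; (whole slice rotated 85° about Z — lengths, areas and connectivity unchanged). The outline is a single polygon with 4 vertices. Extrusion per mm of travel: 0.8 × 0.28 / (π × 0.875²) = 0.093128. Accumulating E over each segment gives final E = 4.2834.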